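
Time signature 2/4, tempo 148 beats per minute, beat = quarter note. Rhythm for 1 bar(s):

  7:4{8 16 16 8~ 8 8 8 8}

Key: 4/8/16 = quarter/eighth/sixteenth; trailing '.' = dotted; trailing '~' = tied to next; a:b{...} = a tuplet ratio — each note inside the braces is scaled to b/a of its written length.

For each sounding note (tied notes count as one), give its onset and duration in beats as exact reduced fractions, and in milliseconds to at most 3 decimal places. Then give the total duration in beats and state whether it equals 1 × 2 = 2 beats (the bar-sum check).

1) 0.0ms=0b +115.83ms=2/7b
2) 115.83ms=2/7b +57.915ms=1/7b
3) 173.745ms=3/7b +57.915ms=1/7b
4) 231.66ms=4/7b +231.66ms=4/7b
5) 463.32ms=8/7b +115.83ms=2/7b
6) 579.151ms=10/7b +115.83ms=2/7b
7) 694.981ms=12/7b +115.83ms=2/7b
Σ=2b of 2 (148bpm 2/4) — PASS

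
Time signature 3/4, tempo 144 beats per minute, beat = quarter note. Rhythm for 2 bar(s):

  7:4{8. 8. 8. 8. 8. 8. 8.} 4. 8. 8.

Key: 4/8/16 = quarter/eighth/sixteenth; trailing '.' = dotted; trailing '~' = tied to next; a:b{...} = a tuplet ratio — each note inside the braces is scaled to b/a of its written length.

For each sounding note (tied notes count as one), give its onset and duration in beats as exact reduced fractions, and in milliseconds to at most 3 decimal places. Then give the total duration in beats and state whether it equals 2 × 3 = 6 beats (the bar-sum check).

1) 0.0ms=0b +178.571ms=3/7b
2) 178.571ms=3/7b +178.571ms=3/7b
3) 357.143ms=6/7b +178.571ms=3/7b
4) 535.714ms=9/7b +178.571ms=3/7b
5) 714.286ms=12/7b +178.571ms=3/7b
6) 892.857ms=15/7b +178.571ms=3/7b
7) 1071.429ms=18/7b +178.571ms=3/7b
8) 1250.0ms=3b +625.0ms=3/2b
9) 1875.0ms=9/2b +312.5ms=3/4b
10) 2187.5ms=21/4b +312.5ms=3/4b
Σ=6b of 6 (144bpm 3/4) — PASS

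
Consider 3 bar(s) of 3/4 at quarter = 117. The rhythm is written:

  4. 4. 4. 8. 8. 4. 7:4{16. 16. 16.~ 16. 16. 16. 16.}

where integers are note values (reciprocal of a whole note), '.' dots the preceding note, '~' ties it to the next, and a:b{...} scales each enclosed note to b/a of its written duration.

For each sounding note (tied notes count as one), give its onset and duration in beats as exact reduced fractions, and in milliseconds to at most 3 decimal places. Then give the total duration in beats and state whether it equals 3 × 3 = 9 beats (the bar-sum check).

1) 0.0ms=0b +769.231ms=3/2b
2) 769.231ms=3/2b +769.231ms=3/2b
3) 1538.462ms=3b +769.231ms=3/2b
4) 2307.692ms=9/2b +384.615ms=3/4b
5) 2692.308ms=21/4b +384.615ms=3/4b
6) 3076.923ms=6b +769.231ms=3/2b
7) 3846.154ms=15/2b +109.89ms=3/14b
8) 3956.044ms=54/7b +109.89ms=3/14b
9) 4065.934ms=111/14b +219.78ms=3/7b
10) 4285.714ms=117/14b +109.89ms=3/14b
11) 4395.604ms=60/7b +109.89ms=3/14b
12) 4505.495ms=123/14b +109.89ms=3/14b
Σ=9b of 9 (117bpm 3/4) — PASS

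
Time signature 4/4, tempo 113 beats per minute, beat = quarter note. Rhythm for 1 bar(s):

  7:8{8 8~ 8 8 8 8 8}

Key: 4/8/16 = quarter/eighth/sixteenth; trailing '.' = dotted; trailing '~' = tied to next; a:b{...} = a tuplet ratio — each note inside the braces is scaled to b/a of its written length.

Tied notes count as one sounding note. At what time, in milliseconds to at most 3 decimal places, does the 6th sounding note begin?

note 6 onset = 24/7b = 1820.48ms

1. 0.0ms @ 0 + 303.413ms (4/7)
2. 303.413ms @ 4/7 + 606.827ms (8/7)
3. 910.24ms @ 12/7 + 303.413ms (4/7)
4. 1213.654ms @ 16/7 + 303.413ms (4/7)
5. 1517.067ms @ 20/7 + 303.413ms (4/7)
6. 1820.48ms @ 24/7 + 303.413ms (4/7)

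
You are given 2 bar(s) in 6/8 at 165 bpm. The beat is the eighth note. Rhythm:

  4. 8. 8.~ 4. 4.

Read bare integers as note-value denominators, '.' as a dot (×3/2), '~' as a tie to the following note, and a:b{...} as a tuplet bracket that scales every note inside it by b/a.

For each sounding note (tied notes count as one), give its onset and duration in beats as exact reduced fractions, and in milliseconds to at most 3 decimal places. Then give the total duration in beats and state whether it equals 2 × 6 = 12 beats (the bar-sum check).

1) 0.0ms=0b +1090.909ms=3b
2) 1090.909ms=3b +545.455ms=3/2b
3) 1636.364ms=9/2b +1636.364ms=9/2b
4) 3272.727ms=9b +1090.909ms=3b
Σ=12b of 12 (165bpm 6/8) — PASS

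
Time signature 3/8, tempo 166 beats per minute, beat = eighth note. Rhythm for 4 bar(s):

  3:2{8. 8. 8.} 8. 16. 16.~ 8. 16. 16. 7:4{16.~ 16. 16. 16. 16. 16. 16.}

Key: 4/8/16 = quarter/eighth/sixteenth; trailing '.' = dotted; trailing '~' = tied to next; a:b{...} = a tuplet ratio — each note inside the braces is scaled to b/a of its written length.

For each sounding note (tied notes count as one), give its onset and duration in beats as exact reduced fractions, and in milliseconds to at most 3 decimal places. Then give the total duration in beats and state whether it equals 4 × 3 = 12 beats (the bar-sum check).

1) 0.0ms=0b +361.446ms=1b
2) 361.446ms=1b +361.446ms=1b
3) 722.892ms=2b +361.446ms=1b
4) 1084.337ms=3b +542.169ms=3/2b
5) 1626.506ms=9/2b +271.084ms=3/4b
6) 1897.59ms=21/4b +813.253ms=9/4b
7) 2710.843ms=15/2b +271.084ms=3/4b
8) 2981.928ms=33/4b +271.084ms=3/4b
9) 3253.012ms=9b +309.811ms=6/7b
10) 3562.823ms=69/7b +154.905ms=3/7b
11) 3717.728ms=72/7b +154.905ms=3/7b
12) 3872.633ms=75/7b +154.905ms=3/7b
13) 4027.539ms=78/7b +154.905ms=3/7b
14) 4182.444ms=81/7b +154.905ms=3/7b
Σ=12b of 12 (166bpm 3/8) — PASS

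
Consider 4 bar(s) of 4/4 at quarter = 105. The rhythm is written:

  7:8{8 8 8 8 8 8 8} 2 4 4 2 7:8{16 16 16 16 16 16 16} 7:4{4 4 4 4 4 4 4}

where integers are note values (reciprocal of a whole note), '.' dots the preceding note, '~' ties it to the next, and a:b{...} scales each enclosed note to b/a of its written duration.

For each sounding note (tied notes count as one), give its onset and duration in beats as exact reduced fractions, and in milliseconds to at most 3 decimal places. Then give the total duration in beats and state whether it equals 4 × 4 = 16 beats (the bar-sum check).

1) 0.0ms=0b +326.531ms=4/7b
2) 326.531ms=4/7b +326.531ms=4/7b
3) 653.061ms=8/7b +326.531ms=4/7b
4) 979.592ms=12/7b +326.531ms=4/7b
5) 1306.122ms=16/7b +326.531ms=4/7b
6) 1632.653ms=20/7b +326.531ms=4/7b
7) 1959.184ms=24/7b +326.531ms=4/7b
8) 2285.714ms=4b +1142.857ms=2b
9) 3428.571ms=6b +571.429ms=1b
10) 4000.0ms=7b +571.429ms=1b
11) 4571.429ms=8b +1142.857ms=2b
12) 5714.286ms=10b +163.265ms=2/7b
13) 5877.551ms=72/7b +163.265ms=2/7b
14) 6040.816ms=74/7b +163.265ms=2/7b
15) 6204.082ms=76/7b +163.265ms=2/7b
16) 6367.347ms=78/7b +163.265ms=2/7b
17) 6530.612ms=80/7b +163.265ms=2/7b
18) 6693.878ms=82/7b +163.265ms=2/7b
19) 6857.143ms=12b +326.531ms=4/7b
20) 7183.673ms=88/7b +326.531ms=4/7b
21) 7510.204ms=92/7b +326.531ms=4/7b
22) 7836.735ms=96/7b +326.531ms=4/7b
23) 8163.265ms=100/7b +326.531ms=4/7b
24) 8489.796ms=104/7b +326.531ms=4/7b
25) 8816.327ms=108/7b +326.531ms=4/7b
Σ=16b of 16 (105bpm 4/4) — PASS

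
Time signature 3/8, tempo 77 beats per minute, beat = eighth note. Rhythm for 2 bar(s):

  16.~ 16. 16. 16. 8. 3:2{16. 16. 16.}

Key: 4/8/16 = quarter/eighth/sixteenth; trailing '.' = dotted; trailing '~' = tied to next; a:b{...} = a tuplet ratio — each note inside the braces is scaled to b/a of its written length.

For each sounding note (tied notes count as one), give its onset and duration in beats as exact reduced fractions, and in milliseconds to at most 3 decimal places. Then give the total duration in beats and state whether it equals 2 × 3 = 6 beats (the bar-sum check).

1) 0.0ms=0b +1168.831ms=3/2b
2) 1168.831ms=3/2b +584.416ms=3/4b
3) 1753.247ms=9/4b +584.416ms=3/4b
4) 2337.662ms=3b +1168.831ms=3/2b
5) 3506.494ms=9/2b +389.61ms=1/2b
6) 3896.104ms=5b +389.61ms=1/2b
7) 4285.714ms=11/2b +389.61ms=1/2b
Σ=6b of 6 (77bpm 3/8) — PASS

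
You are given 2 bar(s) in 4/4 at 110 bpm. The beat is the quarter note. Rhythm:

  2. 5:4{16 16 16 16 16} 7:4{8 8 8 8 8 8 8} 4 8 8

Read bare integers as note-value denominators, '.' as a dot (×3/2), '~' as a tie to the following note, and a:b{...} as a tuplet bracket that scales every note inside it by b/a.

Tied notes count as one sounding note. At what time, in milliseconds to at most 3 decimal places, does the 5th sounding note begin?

note 5 onset = 18/5b = 1963.636ms

1. 0.0ms @ 0 + 1636.364ms (3)
2. 1636.364ms @ 3 + 109.091ms (1/5)
3. 1745.455ms @ 16/5 + 109.091ms (1/5)
4. 1854.545ms @ 17/5 + 109.091ms (1/5)
5. 1963.636ms @ 18/5 + 109.091ms (1/5)
6. 2072.727ms @ 19/5 + 109.091ms (1/5)
7. 2181.818ms @ 4 + 155.844ms (2/7)
8. 2337.662ms @ 30/7 + 155.844ms (2/7)
9. 2493.506ms @ 32/7 + 155.844ms (2/7)
10. 2649.351ms @ 34/7 + 155.844ms (2/7)
11. 2805.195ms @ 36/7 + 155.844ms (2/7)
12. 2961.039ms @ 38/7 + 155.844ms (2/7)
13. 3116.883ms @ 40/7 + 155.844ms (2/7)
14. 3272.727ms @ 6 + 545.455ms (1)
15. 3818.182ms @ 7 + 272.727ms (1/2)
16. 4090.909ms @ 15/2 + 272.727ms (1/2)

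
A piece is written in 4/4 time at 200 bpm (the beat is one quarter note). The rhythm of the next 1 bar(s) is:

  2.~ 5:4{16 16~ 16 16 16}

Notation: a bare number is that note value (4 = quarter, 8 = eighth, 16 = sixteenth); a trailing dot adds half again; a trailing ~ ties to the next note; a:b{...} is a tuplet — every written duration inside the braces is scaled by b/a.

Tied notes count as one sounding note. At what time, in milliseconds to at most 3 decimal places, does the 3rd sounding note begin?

note 3 onset = 18/5b = 1080.0ms

1. 0.0ms @ 0 + 960.0ms (16/5)
2. 960.0ms @ 16/5 + 120.0ms (2/5)
3. 1080.0ms @ 18/5 + 60.0ms (1/5)
4. 1140.0ms @ 19/5 + 60.0ms (1/5)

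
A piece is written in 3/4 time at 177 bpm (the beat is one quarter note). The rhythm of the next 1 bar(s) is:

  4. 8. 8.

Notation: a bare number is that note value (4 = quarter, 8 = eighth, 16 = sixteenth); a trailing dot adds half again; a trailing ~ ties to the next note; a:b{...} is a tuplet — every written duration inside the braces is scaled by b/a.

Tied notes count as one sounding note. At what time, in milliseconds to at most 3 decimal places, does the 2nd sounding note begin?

1. 0.0ms @ 0 + 508.475ms (3/2)
2. 508.475ms @ 3/2 + 254.237ms (3/4)
3. 762.712ms @ 9/4 + 254.237ms (3/4)

note 2 onset = 3/2b = 508.475ms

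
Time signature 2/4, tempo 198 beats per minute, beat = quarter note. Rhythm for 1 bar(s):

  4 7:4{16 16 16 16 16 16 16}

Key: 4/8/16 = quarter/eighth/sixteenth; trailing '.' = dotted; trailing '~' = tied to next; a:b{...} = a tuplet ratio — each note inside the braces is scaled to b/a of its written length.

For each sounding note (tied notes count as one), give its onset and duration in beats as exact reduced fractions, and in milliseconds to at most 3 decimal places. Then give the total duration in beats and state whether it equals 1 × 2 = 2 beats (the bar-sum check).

1) 0.0ms=0b +303.03ms=1b
2) 303.03ms=1b +43.29ms=1/7b
3) 346.32ms=8/7b +43.29ms=1/7b
4) 389.61ms=9/7b +43.29ms=1/7b
5) 432.9ms=10/7b +43.29ms=1/7b
6) 476.19ms=11/7b +43.29ms=1/7b
7) 519.481ms=12/7b +43.29ms=1/7b
8) 562.771ms=13/7b +43.29ms=1/7b
Σ=2b of 2 (198bpm 2/4) — PASS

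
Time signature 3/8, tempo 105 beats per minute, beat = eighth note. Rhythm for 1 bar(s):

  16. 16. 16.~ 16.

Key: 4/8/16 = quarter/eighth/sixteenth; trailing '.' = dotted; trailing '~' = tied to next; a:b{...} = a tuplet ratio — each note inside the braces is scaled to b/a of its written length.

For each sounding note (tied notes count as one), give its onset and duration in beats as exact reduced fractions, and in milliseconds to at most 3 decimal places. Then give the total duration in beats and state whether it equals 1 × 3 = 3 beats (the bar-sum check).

1) 0.0ms=0b +428.571ms=3/4b
2) 428.571ms=3/4b +428.571ms=3/4b
3) 857.143ms=3/2b +857.143ms=3/2b
Σ=3b of 3 (105bpm 3/8) — PASS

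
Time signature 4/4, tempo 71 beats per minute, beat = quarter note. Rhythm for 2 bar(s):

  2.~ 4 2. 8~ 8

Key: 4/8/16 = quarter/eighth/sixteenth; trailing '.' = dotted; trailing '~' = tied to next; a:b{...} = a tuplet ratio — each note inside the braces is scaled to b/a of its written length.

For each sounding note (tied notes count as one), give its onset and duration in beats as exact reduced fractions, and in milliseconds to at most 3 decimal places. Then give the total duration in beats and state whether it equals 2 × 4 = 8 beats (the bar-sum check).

1) 0.0ms=0b +3380.282ms=4b
2) 3380.282ms=4b +2535.211ms=3b
3) 5915.493ms=7b +845.07ms=1b
Σ=8b of 8 (71bpm 4/4) — PASS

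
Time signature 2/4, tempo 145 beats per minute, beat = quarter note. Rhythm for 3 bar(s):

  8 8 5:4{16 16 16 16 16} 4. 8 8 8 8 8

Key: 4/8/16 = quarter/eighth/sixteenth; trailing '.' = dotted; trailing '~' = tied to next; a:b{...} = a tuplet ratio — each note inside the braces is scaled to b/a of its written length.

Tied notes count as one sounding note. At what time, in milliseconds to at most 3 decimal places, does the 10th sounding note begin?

1. 0.0ms @ 0 + 206.897ms (1/2)
2. 206.897ms @ 1/2 + 206.897ms (1/2)
3. 413.793ms @ 1 + 82.759ms (1/5)
4. 496.552ms @ 6/5 + 82.759ms (1/5)
5. 579.31ms @ 7/5 + 82.759ms (1/5)
6. 662.069ms @ 8/5 + 82.759ms (1/5)
7. 744.828ms @ 9/5 + 82.759ms (1/5)
8. 827.586ms @ 2 + 620.69ms (3/2)
9. 1448.276ms @ 7/2 + 206.897ms (1/2)
10. 1655.172ms @ 4 + 206.897ms (1/2)
11. 1862.069ms @ 9/2 + 206.897ms (1/2)
12. 2068.966ms @ 5 + 206.897ms (1/2)
13. 2275.862ms @ 11/2 + 206.897ms (1/2)

note 10 onset = 4b = 1655.172ms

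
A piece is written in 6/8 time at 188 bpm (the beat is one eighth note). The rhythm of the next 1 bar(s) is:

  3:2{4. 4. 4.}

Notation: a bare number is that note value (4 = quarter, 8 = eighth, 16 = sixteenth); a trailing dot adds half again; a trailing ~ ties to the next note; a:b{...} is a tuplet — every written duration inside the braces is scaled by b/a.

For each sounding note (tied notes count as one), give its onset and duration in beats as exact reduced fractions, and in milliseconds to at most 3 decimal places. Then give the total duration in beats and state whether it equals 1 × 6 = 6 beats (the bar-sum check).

1) 0.0ms=0b +638.298ms=2b
2) 638.298ms=2b +638.298ms=2b
3) 1276.596ms=4b +638.298ms=2b
Σ=6b of 6 (188bpm 6/8) — PASS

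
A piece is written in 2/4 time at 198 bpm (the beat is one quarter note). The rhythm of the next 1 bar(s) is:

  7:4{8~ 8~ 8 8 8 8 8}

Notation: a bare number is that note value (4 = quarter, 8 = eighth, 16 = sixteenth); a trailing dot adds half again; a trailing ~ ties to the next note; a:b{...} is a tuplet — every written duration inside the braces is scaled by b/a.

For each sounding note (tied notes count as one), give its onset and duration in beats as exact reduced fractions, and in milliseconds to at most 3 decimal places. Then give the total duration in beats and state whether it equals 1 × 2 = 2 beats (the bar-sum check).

1) 0.0ms=0b +259.74ms=6/7b
2) 259.74ms=6/7b +86.58ms=2/7b
3) 346.32ms=8/7b +86.58ms=2/7b
4) 432.9ms=10/7b +86.58ms=2/7b
5) 519.481ms=12/7b +86.58ms=2/7b
Σ=2b of 2 (198bpm 2/4) — PASS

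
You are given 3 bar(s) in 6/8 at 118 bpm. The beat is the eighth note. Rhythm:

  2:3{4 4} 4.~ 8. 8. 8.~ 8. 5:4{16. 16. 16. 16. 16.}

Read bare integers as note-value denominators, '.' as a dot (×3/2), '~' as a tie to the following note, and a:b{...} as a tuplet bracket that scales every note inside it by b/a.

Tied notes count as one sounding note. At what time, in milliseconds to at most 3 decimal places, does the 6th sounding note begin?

1. 0.0ms @ 0 + 1525.424ms (3)
2. 1525.424ms @ 3 + 1525.424ms (3)
3. 3050.847ms @ 6 + 2288.136ms (9/2)
4. 5338.983ms @ 21/2 + 762.712ms (3/2)
5. 6101.695ms @ 12 + 1525.424ms (3)
6. 7627.119ms @ 15 + 305.085ms (3/5)
7. 7932.203ms @ 78/5 + 305.085ms (3/5)
8. 8237.288ms @ 81/5 + 305.085ms (3/5)
9. 8542.373ms @ 84/5 + 305.085ms (3/5)
10. 8847.458ms @ 87/5 + 305.085ms (3/5)

note 6 onset = 15b = 7627.119ms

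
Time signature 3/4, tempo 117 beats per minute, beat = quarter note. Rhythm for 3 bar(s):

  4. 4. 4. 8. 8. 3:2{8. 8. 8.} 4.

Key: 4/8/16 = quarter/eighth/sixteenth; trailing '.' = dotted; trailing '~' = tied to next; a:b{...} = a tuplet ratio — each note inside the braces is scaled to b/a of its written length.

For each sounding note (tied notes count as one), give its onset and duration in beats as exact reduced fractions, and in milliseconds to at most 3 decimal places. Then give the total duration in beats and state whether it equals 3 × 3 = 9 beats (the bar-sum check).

1) 0.0ms=0b +769.231ms=3/2b
2) 769.231ms=3/2b +769.231ms=3/2b
3) 1538.462ms=3b +769.231ms=3/2b
4) 2307.692ms=9/2b +384.615ms=3/4b
5) 2692.308ms=21/4b +384.615ms=3/4b
6) 3076.923ms=6b +256.41ms=1/2b
7) 3333.333ms=13/2b +256.41ms=1/2b
8) 3589.744ms=7b +256.41ms=1/2b
9) 3846.154ms=15/2b +769.231ms=3/2b
Σ=9b of 9 (117bpm 3/4) — PASS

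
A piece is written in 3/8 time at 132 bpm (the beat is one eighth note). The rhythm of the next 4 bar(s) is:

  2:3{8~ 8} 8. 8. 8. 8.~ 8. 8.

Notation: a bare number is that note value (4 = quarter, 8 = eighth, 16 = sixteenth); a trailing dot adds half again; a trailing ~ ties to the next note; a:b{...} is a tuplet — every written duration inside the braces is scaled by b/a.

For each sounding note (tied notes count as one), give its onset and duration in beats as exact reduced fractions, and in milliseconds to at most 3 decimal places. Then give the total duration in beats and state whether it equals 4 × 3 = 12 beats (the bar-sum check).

1) 0.0ms=0b +1363.636ms=3b
2) 1363.636ms=3b +681.818ms=3/2b
3) 2045.455ms=9/2b +681.818ms=3/2b
4) 2727.273ms=6b +681.818ms=3/2b
5) 3409.091ms=15/2b +1363.636ms=3b
6) 4772.727ms=21/2b +681.818ms=3/2b
Σ=12b of 12 (132bpm 3/8) — PASS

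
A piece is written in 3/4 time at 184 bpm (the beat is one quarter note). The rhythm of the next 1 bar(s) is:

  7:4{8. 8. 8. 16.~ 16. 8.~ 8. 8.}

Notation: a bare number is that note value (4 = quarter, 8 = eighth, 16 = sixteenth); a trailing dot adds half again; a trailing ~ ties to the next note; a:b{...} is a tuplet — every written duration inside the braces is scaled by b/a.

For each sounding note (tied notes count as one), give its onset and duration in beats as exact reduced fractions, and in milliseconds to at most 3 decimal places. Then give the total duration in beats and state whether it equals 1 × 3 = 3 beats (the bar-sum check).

1) 0.0ms=0b +139.752ms=3/7b
2) 139.752ms=3/7b +139.752ms=3/7b
3) 279.503ms=6/7b +139.752ms=3/7b
4) 419.255ms=9/7b +139.752ms=3/7b
5) 559.006ms=12/7b +279.503ms=6/7b
6) 838.509ms=18/7b +139.752ms=3/7b
Σ=3b of 3 (184bpm 3/4) — PASS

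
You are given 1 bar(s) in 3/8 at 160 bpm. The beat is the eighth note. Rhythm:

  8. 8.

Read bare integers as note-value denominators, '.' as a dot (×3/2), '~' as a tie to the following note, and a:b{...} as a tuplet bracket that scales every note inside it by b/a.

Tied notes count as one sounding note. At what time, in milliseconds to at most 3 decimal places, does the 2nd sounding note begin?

1. 0.0ms @ 0 + 562.5ms (3/2)
2. 562.5ms @ 3/2 + 562.5ms (3/2)

note 2 onset = 3/2b = 562.5ms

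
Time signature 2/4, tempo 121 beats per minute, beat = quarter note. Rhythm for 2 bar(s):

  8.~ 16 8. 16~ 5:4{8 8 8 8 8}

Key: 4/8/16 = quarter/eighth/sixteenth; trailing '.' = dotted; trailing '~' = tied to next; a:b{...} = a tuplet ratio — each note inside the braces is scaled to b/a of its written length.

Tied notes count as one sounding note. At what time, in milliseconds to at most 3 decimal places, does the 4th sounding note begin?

note 4 onset = 12/5b = 1190.083ms

1. 0.0ms @ 0 + 495.868ms (1)
2. 495.868ms @ 1 + 371.901ms (3/4)
3. 867.769ms @ 7/4 + 322.314ms (13/20)
4. 1190.083ms @ 12/5 + 198.347ms (2/5)
5. 1388.43ms @ 14/5 + 198.347ms (2/5)
6. 1586.777ms @ 16/5 + 198.347ms (2/5)
7. 1785.124ms @ 18/5 + 198.347ms (2/5)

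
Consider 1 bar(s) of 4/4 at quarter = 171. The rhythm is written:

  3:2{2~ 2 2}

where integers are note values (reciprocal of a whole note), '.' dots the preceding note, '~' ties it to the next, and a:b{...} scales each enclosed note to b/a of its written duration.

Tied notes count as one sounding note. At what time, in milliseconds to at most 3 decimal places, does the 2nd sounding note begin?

note 2 onset = 8/3b = 935.673ms

1. 0.0ms @ 0 + 935.673ms (8/3)
2. 935.673ms @ 8/3 + 467.836ms (4/3)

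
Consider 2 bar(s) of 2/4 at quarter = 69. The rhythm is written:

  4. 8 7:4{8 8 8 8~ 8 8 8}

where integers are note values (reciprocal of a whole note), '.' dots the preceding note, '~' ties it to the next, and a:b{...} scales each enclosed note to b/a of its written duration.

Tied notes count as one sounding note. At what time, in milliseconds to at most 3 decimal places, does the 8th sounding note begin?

1. 0.0ms @ 0 + 1304.348ms (3/2)
2. 1304.348ms @ 3/2 + 434.783ms (1/2)
3. 1739.13ms @ 2 + 248.447ms (2/7)
4. 1987.578ms @ 16/7 + 248.447ms (2/7)
5. 2236.025ms @ 18/7 + 248.447ms (2/7)
6. 2484.472ms @ 20/7 + 496.894ms (4/7)
7. 2981.366ms @ 24/7 + 248.447ms (2/7)
8. 3229.814ms @ 26/7 + 248.447ms (2/7)

note 8 onset = 26/7b = 3229.814ms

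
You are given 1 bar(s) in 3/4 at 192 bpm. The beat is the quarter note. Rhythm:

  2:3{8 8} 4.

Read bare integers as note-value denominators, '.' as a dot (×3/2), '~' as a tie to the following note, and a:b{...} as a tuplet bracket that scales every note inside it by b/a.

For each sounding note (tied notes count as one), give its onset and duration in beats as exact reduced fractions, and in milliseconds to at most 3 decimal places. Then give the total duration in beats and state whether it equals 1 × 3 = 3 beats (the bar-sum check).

1) 0.0ms=0b +234.375ms=3/4b
2) 234.375ms=3/4b +234.375ms=3/4b
3) 468.75ms=3/2b +468.75ms=3/2b
Σ=3b of 3 (192bpm 3/4) — PASS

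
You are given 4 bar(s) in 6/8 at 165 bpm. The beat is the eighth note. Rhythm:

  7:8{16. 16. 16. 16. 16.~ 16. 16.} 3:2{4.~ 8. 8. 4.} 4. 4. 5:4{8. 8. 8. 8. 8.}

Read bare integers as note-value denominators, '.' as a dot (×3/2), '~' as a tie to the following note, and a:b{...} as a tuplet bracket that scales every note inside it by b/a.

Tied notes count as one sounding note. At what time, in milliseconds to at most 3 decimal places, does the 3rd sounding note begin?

note 3 onset = 12/7b = 623.377ms

1. 0.0ms @ 0 + 311.688ms (6/7)
2. 311.688ms @ 6/7 + 311.688ms (6/7)
3. 623.377ms @ 12/7 + 311.688ms (6/7)
4. 935.065ms @ 18/7 + 311.688ms (6/7)
5. 1246.753ms @ 24/7 + 623.377ms (12/7)
6. 1870.13ms @ 36/7 + 311.688ms (6/7)
7. 2181.818ms @ 6 + 1090.909ms (3)
8. 3272.727ms @ 9 + 363.636ms (1)
9. 3636.364ms @ 10 + 727.273ms (2)
10. 4363.636ms @ 12 + 1090.909ms (3)
11. 5454.545ms @ 15 + 1090.909ms (3)
12. 6545.455ms @ 18 + 436.364ms (6/5)
13. 6981.818ms @ 96/5 + 436.364ms (6/5)
14. 7418.182ms @ 102/5 + 436.364ms (6/5)
15. 7854.545ms @ 108/5 + 436.364ms (6/5)
16. 8290.909ms @ 114/5 + 436.364ms (6/5)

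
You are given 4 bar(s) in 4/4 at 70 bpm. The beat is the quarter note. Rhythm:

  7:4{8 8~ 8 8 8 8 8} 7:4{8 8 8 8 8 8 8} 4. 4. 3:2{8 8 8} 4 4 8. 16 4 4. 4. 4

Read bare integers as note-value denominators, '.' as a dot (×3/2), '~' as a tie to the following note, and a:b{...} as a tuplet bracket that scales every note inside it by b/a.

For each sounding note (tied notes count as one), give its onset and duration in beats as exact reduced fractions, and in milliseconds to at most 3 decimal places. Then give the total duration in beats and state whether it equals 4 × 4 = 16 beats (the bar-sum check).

1) 0.0ms=0b +244.898ms=2/7b
2) 244.898ms=2/7b +489.796ms=4/7b
3) 734.694ms=6/7b +244.898ms=2/7b
4) 979.592ms=8/7b +244.898ms=2/7b
5) 1224.49ms=10/7b +244.898ms=2/7b
6) 1469.388ms=12/7b +244.898ms=2/7b
7) 1714.286ms=2b +244.898ms=2/7b
8) 1959.184ms=16/7b +244.898ms=2/7b
9) 2204.082ms=18/7b +244.898ms=2/7b
10) 2448.98ms=20/7b +244.898ms=2/7b
11) 2693.878ms=22/7b +244.898ms=2/7b
12) 2938.776ms=24/7b +244.898ms=2/7b
13) 3183.673ms=26/7b +244.898ms=2/7b
14) 3428.571ms=4b +1285.714ms=3/2b
15) 4714.286ms=11/2b +1285.714ms=3/2b
16) 6000.0ms=7b +285.714ms=1/3b
17) 6285.714ms=22/3b +285.714ms=1/3b
18) 6571.429ms=23/3b +285.714ms=1/3b
19) 6857.143ms=8b +857.143ms=1b
20) 7714.286ms=9b +857.143ms=1b
21) 8571.429ms=10b +642.857ms=3/4b
22) 9214.286ms=43/4b +214.286ms=1/4b
23) 9428.571ms=11b +857.143ms=1b
24) 10285.714ms=12b +1285.714ms=3/2b
25) 11571.429ms=27/2b +1285.714ms=3/2b
26) 12857.143ms=15b +857.143ms=1b
Σ=16b of 16 (70bpm 4/4) — PASS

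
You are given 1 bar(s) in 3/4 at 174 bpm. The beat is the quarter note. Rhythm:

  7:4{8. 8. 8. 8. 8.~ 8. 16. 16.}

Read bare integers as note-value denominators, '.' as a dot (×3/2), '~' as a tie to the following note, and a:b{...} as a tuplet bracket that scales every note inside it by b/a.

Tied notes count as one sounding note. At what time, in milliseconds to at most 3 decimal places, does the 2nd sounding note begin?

1. 0.0ms @ 0 + 147.783ms (3/7)
2. 147.783ms @ 3/7 + 147.783ms (3/7)
3. 295.567ms @ 6/7 + 147.783ms (3/7)
4. 443.35ms @ 9/7 + 147.783ms (3/7)
5. 591.133ms @ 12/7 + 295.567ms (6/7)
6. 886.7ms @ 18/7 + 73.892ms (3/14)
7. 960.591ms @ 39/14 + 73.892ms (3/14)

note 2 onset = 3/7b = 147.783ms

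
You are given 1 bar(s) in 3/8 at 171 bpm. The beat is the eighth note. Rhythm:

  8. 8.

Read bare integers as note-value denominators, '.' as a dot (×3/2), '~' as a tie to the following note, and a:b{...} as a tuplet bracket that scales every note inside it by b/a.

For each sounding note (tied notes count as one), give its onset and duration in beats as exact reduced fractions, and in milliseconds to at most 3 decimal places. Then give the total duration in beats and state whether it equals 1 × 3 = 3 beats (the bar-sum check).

1) 0.0ms=0b +526.316ms=3/2b
2) 526.316ms=3/2b +526.316ms=3/2b
Σ=3b of 3 (171bpm 3/8) — PASS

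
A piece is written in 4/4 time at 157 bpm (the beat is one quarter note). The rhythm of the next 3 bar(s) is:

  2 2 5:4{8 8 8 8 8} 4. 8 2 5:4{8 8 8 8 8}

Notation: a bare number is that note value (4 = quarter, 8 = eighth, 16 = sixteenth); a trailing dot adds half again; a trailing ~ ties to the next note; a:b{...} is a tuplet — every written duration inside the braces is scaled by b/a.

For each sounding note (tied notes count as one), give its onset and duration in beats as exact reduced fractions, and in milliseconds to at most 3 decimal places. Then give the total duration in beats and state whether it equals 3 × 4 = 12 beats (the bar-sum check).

1) 0.0ms=0b +764.331ms=2b
2) 764.331ms=2b +764.331ms=2b
3) 1528.662ms=4b +152.866ms=2/5b
4) 1681.529ms=22/5b +152.866ms=2/5b
5) 1834.395ms=24/5b +152.866ms=2/5b
6) 1987.261ms=26/5b +152.866ms=2/5b
7) 2140.127ms=28/5b +152.866ms=2/5b
8) 2292.994ms=6b +573.248ms=3/2b
9) 2866.242ms=15/2b +191.083ms=1/2b
10) 3057.325ms=8b +764.331ms=2b
11) 3821.656ms=10b +152.866ms=2/5b
12) 3974.522ms=52/5b +152.866ms=2/5b
13) 4127.389ms=54/5b +152.866ms=2/5b
14) 4280.255ms=56/5b +152.866ms=2/5b
15) 4433.121ms=58/5b +152.866ms=2/5b
Σ=12b of 12 (157bpm 4/4) — PASS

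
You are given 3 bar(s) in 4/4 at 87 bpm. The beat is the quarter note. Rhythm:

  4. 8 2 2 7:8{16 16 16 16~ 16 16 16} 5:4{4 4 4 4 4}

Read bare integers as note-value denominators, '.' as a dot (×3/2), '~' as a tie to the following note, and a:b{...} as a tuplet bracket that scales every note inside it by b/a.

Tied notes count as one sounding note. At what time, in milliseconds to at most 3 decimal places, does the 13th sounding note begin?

note 13 onset = 48/5b = 6620.69ms

1. 0.0ms @ 0 + 1034.483ms (3/2)
2. 1034.483ms @ 3/2 + 344.828ms (1/2)
3. 1379.31ms @ 2 + 1379.31ms (2)
4. 2758.621ms @ 4 + 1379.31ms (2)
5. 4137.931ms @ 6 + 197.044ms (2/7)
6. 4334.975ms @ 44/7 + 197.044ms (2/7)
7. 4532.02ms @ 46/7 + 197.044ms (2/7)
8. 4729.064ms @ 48/7 + 394.089ms (4/7)
9. 5123.153ms @ 52/7 + 197.044ms (2/7)
10. 5320.197ms @ 54/7 + 197.044ms (2/7)
11. 5517.241ms @ 8 + 551.724ms (4/5)
12. 6068.966ms @ 44/5 + 551.724ms (4/5)
13. 6620.69ms @ 48/5 + 551.724ms (4/5)
14. 7172.414ms @ 52/5 + 551.724ms (4/5)
15. 7724.138ms @ 56/5 + 551.724ms (4/5)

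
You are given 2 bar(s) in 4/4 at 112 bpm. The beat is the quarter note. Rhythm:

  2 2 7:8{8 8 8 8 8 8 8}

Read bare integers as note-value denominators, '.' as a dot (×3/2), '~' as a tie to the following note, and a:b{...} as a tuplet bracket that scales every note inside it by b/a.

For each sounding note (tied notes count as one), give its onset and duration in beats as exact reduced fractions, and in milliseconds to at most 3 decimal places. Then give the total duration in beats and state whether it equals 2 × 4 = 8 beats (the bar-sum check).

1) 0.0ms=0b +1071.429ms=2b
2) 1071.429ms=2b +1071.429ms=2b
3) 2142.857ms=4b +306.122ms=4/7b
4) 2448.98ms=32/7b +306.122ms=4/7b
5) 2755.102ms=36/7b +306.122ms=4/7b
6) 3061.224ms=40/7b +306.122ms=4/7b
7) 3367.347ms=44/7b +306.122ms=4/7b
8) 3673.469ms=48/7b +306.122ms=4/7b
9) 3979.592ms=52/7b +306.122ms=4/7b
Σ=8b of 8 (112bpm 4/4) — PASS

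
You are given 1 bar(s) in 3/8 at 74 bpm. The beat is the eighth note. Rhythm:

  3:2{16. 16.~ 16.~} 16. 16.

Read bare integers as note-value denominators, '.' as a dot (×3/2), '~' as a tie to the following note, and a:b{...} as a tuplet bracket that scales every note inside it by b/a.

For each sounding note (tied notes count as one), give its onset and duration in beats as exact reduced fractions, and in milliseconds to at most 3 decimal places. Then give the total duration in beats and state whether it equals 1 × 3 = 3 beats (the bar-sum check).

1) 0.0ms=0b +405.405ms=1/2b
2) 405.405ms=1/2b +1418.919ms=7/4b
3) 1824.324ms=9/4b +608.108ms=3/4b
Σ=3b of 3 (74bpm 3/8) — PASS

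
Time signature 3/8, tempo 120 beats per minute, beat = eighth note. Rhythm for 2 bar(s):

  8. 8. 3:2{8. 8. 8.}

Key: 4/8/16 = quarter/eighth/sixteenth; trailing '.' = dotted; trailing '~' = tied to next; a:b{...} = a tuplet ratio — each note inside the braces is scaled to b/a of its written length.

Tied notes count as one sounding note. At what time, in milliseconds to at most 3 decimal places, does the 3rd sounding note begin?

1. 0.0ms @ 0 + 750.0ms (3/2)
2. 750.0ms @ 3/2 + 750.0ms (3/2)
3. 1500.0ms @ 3 + 500.0ms (1)
4. 2000.0ms @ 4 + 500.0ms (1)
5. 2500.0ms @ 5 + 500.0ms (1)

note 3 onset = 3b = 1500.0ms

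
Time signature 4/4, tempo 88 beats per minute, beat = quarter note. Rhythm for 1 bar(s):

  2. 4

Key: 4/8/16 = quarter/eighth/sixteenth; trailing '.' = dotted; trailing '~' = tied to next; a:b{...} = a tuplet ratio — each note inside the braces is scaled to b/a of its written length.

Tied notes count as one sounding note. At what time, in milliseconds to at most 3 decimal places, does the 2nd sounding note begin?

note 2 onset = 3b = 2045.455ms

1. 0.0ms @ 0 + 2045.455ms (3)
2. 2045.455ms @ 3 + 681.818ms (1)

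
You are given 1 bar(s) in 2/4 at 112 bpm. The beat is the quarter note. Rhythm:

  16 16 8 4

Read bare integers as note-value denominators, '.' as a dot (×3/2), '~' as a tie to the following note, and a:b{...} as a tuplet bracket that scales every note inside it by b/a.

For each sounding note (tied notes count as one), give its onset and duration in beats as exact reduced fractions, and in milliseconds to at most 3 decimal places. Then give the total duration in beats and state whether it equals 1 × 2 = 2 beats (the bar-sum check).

1) 0.0ms=0b +133.929ms=1/4b
2) 133.929ms=1/4b +133.929ms=1/4b
3) 267.857ms=1/2b +267.857ms=1/2b
4) 535.714ms=1b +535.714ms=1b
Σ=2b of 2 (112bpm 2/4) — PASS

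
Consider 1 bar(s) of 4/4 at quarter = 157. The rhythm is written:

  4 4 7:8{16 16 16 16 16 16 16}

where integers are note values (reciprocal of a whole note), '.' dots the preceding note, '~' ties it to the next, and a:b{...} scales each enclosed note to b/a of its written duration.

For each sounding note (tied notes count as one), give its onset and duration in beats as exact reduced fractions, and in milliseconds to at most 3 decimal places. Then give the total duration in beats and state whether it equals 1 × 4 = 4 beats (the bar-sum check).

1) 0.0ms=0b +382.166ms=1b
2) 382.166ms=1b +382.166ms=1b
3) 764.331ms=2b +109.19ms=2/7b
4) 873.521ms=16/7b +109.19ms=2/7b
5) 982.712ms=18/7b +109.19ms=2/7b
6) 1091.902ms=20/7b +109.19ms=2/7b
7) 1201.092ms=22/7b +109.19ms=2/7b
8) 1310.282ms=24/7b +109.19ms=2/7b
9) 1419.472ms=26/7b +109.19ms=2/7b
Σ=4b of 4 (157bpm 4/4) — PASS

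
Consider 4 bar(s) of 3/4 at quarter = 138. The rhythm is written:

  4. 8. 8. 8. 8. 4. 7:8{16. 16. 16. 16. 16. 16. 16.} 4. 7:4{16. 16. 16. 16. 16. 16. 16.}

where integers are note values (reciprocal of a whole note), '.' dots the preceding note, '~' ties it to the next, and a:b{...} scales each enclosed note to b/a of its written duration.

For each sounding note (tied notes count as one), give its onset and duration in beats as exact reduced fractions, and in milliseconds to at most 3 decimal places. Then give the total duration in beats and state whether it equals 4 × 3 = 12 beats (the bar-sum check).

1) 0.0ms=0b +652.174ms=3/2b
2) 652.174ms=3/2b +326.087ms=3/4b
3) 978.261ms=9/4b +326.087ms=3/4b
4) 1304.348ms=3b +326.087ms=3/4b
5) 1630.435ms=15/4b +326.087ms=3/4b
6) 1956.522ms=9/2b +652.174ms=3/2b
7) 2608.696ms=6b +186.335ms=3/7b
8) 2795.031ms=45/7b +186.335ms=3/7b
9) 2981.366ms=48/7b +186.335ms=3/7b
10) 3167.702ms=51/7b +186.335ms=3/7b
11) 3354.037ms=54/7b +186.335ms=3/7b
12) 3540.373ms=57/7b +186.335ms=3/7b
13) 3726.708ms=60/7b +186.335ms=3/7b
14) 3913.043ms=9b +652.174ms=3/2b
15) 4565.217ms=21/2b +93.168ms=3/14b
16) 4658.385ms=75/7b +93.168ms=3/14b
17) 4751.553ms=153/14b +93.168ms=3/14b
18) 4844.72ms=78/7b +93.168ms=3/14b
19) 4937.888ms=159/14b +93.168ms=3/14b
20) 5031.056ms=81/7b +93.168ms=3/14b
21) 5124.224ms=165/14b +93.168ms=3/14b
Σ=12b of 12 (138bpm 3/4) — PASS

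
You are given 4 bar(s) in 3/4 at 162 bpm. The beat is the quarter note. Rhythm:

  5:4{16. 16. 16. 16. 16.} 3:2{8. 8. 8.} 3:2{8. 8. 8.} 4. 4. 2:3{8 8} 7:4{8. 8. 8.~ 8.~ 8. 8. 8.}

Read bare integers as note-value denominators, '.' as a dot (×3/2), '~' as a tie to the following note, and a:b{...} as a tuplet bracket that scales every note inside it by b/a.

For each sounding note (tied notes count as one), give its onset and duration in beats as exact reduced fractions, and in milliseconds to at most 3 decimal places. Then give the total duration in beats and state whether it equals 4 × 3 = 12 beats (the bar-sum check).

1) 0.0ms=0b +111.111ms=3/10b
2) 111.111ms=3/10b +111.111ms=3/10b
3) 222.222ms=3/5b +111.111ms=3/10b
4) 333.333ms=9/10b +111.111ms=3/10b
5) 444.444ms=6/5b +111.111ms=3/10b
6) 555.556ms=3/2b +185.185ms=1/2b
7) 740.741ms=2b +185.185ms=1/2b
8) 925.926ms=5/2b +185.185ms=1/2b
9) 1111.111ms=3b +185.185ms=1/2b
10) 1296.296ms=7/2b +185.185ms=1/2b
11) 1481.481ms=4b +185.185ms=1/2b
12) 1666.667ms=9/2b +555.556ms=3/2b
13) 2222.222ms=6b +555.556ms=3/2b
14) 2777.778ms=15/2b +277.778ms=3/4b
15) 3055.556ms=33/4b +277.778ms=3/4b
16) 3333.333ms=9b +158.73ms=3/7b
17) 3492.063ms=66/7b +158.73ms=3/7b
18) 3650.794ms=69/7b +476.19ms=9/7b
19) 4126.984ms=78/7b +158.73ms=3/7b
20) 4285.714ms=81/7b +158.73ms=3/7b
Σ=12b of 12 (162bpm 3/4) — PASS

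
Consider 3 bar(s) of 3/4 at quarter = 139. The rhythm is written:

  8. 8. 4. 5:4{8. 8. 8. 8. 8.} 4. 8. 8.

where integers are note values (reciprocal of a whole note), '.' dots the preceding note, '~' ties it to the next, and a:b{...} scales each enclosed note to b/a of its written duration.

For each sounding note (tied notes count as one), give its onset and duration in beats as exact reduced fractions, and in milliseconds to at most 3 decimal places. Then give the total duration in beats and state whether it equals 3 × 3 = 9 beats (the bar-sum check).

1) 0.0ms=0b +323.741ms=3/4b
2) 323.741ms=3/4b +323.741ms=3/4b
3) 647.482ms=3/2b +647.482ms=3/2b
4) 1294.964ms=3b +258.993ms=3/5b
5) 1553.957ms=18/5b +258.993ms=3/5b
6) 1812.95ms=21/5b +258.993ms=3/5b
7) 2071.942ms=24/5b +258.993ms=3/5b
8) 2330.935ms=27/5b +258.993ms=3/5b
9) 2589.928ms=6b +647.482ms=3/2b
10) 3237.41ms=15/2b +323.741ms=3/4b
11) 3561.151ms=33/4b +323.741ms=3/4b
Σ=9b of 9 (139bpm 3/4) — PASS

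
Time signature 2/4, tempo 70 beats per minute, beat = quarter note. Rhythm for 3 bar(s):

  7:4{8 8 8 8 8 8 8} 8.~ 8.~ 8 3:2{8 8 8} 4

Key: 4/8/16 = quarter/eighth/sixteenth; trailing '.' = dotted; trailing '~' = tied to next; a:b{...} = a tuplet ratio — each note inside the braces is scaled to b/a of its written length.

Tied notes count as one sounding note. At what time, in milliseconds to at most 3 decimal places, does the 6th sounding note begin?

1. 0.0ms @ 0 + 244.898ms (2/7)
2. 244.898ms @ 2/7 + 244.898ms (2/7)
3. 489.796ms @ 4/7 + 244.898ms (2/7)
4. 734.694ms @ 6/7 + 244.898ms (2/7)
5. 979.592ms @ 8/7 + 244.898ms (2/7)
6. 1224.49ms @ 10/7 + 244.898ms (2/7)
7. 1469.388ms @ 12/7 + 244.898ms (2/7)
8. 1714.286ms @ 2 + 1714.286ms (2)
9. 3428.571ms @ 4 + 285.714ms (1/3)
10. 3714.286ms @ 13/3 + 285.714ms (1/3)
11. 4000.0ms @ 14/3 + 285.714ms (1/3)
12. 4285.714ms @ 5 + 857.143ms (1)

note 6 onset = 10/7b = 1224.49ms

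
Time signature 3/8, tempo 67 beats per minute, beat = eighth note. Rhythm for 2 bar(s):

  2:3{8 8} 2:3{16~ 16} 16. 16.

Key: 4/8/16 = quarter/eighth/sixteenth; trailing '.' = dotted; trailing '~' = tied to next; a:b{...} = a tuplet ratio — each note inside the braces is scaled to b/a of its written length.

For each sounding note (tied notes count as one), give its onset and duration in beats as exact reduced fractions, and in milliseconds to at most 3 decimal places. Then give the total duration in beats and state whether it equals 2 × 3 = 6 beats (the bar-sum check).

1) 0.0ms=0b +1343.284ms=3/2b
2) 1343.284ms=3/2b +1343.284ms=3/2b
3) 2686.567ms=3b +1343.284ms=3/2b
4) 4029.851ms=9/2b +671.642ms=3/4b
5) 4701.493ms=21/4b +671.642ms=3/4b
Σ=6b of 6 (67bpm 3/8) — PASS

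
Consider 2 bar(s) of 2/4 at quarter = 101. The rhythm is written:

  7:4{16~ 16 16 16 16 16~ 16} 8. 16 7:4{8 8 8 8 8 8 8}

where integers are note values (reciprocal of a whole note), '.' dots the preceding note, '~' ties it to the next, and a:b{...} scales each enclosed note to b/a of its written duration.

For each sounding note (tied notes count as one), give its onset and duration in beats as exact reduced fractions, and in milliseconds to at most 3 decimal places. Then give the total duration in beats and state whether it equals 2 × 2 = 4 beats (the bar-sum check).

1) 0.0ms=0b +169.731ms=2/7b
2) 169.731ms=2/7b +84.866ms=1/7b
3) 254.597ms=3/7b +84.866ms=1/7b
4) 339.463ms=4/7b +84.866ms=1/7b
5) 424.328ms=5/7b +169.731ms=2/7b
6) 594.059ms=1b +445.545ms=3/4b
7) 1039.604ms=7/4b +148.515ms=1/4b
8) 1188.119ms=2b +169.731ms=2/7b
9) 1357.85ms=16/7b +169.731ms=2/7b
10) 1527.581ms=18/7b +169.731ms=2/7b
11) 1697.313ms=20/7b +169.731ms=2/7b
12) 1867.044ms=22/7b +169.731ms=2/7b
13) 2036.775ms=24/7b +169.731ms=2/7b
14) 2206.506ms=26/7b +169.731ms=2/7b
Σ=4b of 4 (101bpm 2/4) — PASS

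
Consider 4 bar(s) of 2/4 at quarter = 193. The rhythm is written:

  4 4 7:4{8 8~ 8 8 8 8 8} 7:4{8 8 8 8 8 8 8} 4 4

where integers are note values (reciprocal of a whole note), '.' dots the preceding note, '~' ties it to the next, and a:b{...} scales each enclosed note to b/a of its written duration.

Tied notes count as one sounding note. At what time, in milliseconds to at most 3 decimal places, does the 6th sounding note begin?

1. 0.0ms @ 0 + 310.881ms (1)
2. 310.881ms @ 1 + 310.881ms (1)
3. 621.762ms @ 2 + 88.823ms (2/7)
4. 710.585ms @ 16/7 + 177.646ms (4/7)
5. 888.231ms @ 20/7 + 88.823ms (2/7)
6. 977.054ms @ 22/7 + 88.823ms (2/7)
7. 1065.877ms @ 24/7 + 88.823ms (2/7)
8. 1154.7ms @ 26/7 + 88.823ms (2/7)
9. 1243.523ms @ 4 + 88.823ms (2/7)
10. 1332.346ms @ 30/7 + 88.823ms (2/7)
11. 1421.17ms @ 32/7 + 88.823ms (2/7)
12. 1509.993ms @ 34/7 + 88.823ms (2/7)
13. 1598.816ms @ 36/7 + 88.823ms (2/7)
14. 1687.639ms @ 38/7 + 88.823ms (2/7)
15. 1776.462ms @ 40/7 + 88.823ms (2/7)
16. 1865.285ms @ 6 + 310.881ms (1)
17. 2176.166ms @ 7 + 310.881ms (1)

note 6 onset = 22/7b = 977.054ms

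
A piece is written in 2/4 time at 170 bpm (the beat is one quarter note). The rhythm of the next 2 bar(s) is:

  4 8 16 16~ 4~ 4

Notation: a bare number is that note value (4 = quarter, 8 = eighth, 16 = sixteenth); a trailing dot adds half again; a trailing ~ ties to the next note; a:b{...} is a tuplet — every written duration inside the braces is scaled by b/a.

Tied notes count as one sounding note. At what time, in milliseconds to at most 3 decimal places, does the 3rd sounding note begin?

note 3 onset = 3/2b = 529.412ms

1. 0.0ms @ 0 + 352.941ms (1)
2. 352.941ms @ 1 + 176.471ms (1/2)
3. 529.412ms @ 3/2 + 88.235ms (1/4)
4. 617.647ms @ 7/4 + 794.118ms (9/4)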